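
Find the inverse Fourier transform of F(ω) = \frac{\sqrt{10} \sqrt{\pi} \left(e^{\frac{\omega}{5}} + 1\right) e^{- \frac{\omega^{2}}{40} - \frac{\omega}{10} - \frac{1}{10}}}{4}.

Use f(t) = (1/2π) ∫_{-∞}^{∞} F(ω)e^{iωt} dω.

f(t) = 5 e^{- 10 t^{2}} \cos{\left(2 t \right)}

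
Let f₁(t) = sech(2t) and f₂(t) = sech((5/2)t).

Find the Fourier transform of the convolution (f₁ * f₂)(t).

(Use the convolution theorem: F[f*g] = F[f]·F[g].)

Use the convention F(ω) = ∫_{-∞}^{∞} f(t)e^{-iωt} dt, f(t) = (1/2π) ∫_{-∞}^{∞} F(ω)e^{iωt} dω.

F[f₁*f₂](ω) = \frac{\pi^{2}}{5 \cosh{\left(\frac{\pi \omega}{5} \right)} \cosh{\left(\frac{\pi \omega}{4} \right)}}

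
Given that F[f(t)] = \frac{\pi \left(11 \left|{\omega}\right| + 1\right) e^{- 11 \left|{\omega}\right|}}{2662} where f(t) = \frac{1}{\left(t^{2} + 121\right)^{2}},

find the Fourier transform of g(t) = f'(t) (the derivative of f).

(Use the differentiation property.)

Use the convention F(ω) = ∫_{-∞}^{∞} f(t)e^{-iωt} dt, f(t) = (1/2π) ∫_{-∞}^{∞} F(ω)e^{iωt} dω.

F[g](ω) = \frac{i \pi \omega \left(11 \left|{\omega}\right| + 1\right) e^{- 11 \left|{\omega}\right|}}{2662}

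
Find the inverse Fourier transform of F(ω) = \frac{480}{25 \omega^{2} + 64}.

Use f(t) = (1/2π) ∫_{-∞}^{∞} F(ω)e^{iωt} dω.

f(t) = 6 e^{- \frac{8 \left|{t}\right|}{5}}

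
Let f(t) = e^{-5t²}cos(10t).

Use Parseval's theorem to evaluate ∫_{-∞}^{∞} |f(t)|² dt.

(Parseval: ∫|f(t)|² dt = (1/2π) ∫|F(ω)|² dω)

∫|f(t)|² dt = \frac{\sqrt{10} \sqrt{\pi} \left(1 + e^{10}\right)}{20 e^{10}}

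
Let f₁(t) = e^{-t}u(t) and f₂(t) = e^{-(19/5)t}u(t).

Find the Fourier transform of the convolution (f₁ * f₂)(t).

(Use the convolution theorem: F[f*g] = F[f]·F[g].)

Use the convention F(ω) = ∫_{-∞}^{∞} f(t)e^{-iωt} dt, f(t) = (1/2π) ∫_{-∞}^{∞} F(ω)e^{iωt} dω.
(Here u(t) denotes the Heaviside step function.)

F[f₁*f₂](ω) = \frac{5}{\left(i \omega + 1\right) \left(5 i \omega + 19\right)}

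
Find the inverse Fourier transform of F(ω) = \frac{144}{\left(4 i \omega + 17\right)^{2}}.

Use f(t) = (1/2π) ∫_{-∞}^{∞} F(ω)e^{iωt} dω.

f(t) = 9 t e^{- \frac{17 t}{4}} u\left(t\right)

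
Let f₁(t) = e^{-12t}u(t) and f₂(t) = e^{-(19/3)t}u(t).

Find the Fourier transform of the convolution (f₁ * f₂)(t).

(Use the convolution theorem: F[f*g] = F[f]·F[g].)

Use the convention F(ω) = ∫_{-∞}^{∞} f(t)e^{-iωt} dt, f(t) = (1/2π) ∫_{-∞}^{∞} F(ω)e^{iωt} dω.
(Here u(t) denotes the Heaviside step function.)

F[f₁*f₂](ω) = \frac{3}{\left(i \omega + 12\right) \left(3 i \omega + 19\right)}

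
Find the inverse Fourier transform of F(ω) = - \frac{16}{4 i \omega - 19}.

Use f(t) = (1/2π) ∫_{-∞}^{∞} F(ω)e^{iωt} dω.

f(t) = 4 e^{\frac{19 t}{4}} u\left(- t\right)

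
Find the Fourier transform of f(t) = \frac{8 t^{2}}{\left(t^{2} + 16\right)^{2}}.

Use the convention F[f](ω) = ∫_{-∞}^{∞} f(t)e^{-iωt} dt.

F(ω) = \pi \left(1 - 4 \left|{\omega}\right|\right) e^{- 4 \left|{\omega}\right|}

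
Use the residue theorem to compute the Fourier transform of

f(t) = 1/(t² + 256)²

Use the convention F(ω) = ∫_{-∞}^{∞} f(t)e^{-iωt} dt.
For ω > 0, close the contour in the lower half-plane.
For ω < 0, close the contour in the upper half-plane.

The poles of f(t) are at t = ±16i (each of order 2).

Let g(z) = f(z)e^{-iωz}; for large |z| the factor e^{-iωz} decays in the lower half-plane when ω > 0 and in the upper half-plane when ω < 0.

Case ω > 0 (lower half-plane, clockwise contour ⇒ F(ω) = -2πi·ΣRes):
  Res_{z = - 16 i} g(z) = \frac{i \left(16 \omega + 1\right) e^{- 16 \omega}}{16384} (pole of order 2)
  F(ω) = -2πi·ΣRes = \frac{\pi \left(16 \omega + 1\right) e^{- 16 \omega}}{8192}

Case ω < 0 (upper half-plane, counterclockwise contour ⇒ F(ω) = +2πi·ΣRes):
  Res_{z = 16 i} g(z) = \frac{i \left(16 \omega - 1\right) e^{16 \omega}}{16384} (pole of order 2)
  F(ω) = 2πi·ΣRes = \frac{\pi \left(1 - 16 \omega\right) e^{16 \omega}}{8192}

Both cases combine into a single formula in |ω|:

F(ω) = \frac{\pi \left(16 \left|{\omega}\right| + 1\right) e^{- 16 \left|{\omega}\right|}}{8192}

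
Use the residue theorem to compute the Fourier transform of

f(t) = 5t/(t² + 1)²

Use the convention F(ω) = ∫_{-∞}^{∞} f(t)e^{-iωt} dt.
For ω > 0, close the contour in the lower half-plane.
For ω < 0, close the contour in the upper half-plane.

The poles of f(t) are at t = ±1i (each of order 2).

Let g(z) = f(z)e^{-iωz}; for large |z| the factor e^{-iωz} decays in the lower half-plane when ω > 0 and in the upper half-plane when ω < 0.

Case ω > 0 (lower half-plane, clockwise contour ⇒ F(ω) = -2πi·ΣRes):
  Res_{z = - i} g(z) = \frac{5 \omega e^{- \omega}}{4} (pole of order 2)
  F(ω) = -2πi·ΣRes = - \frac{5 i \pi \omega e^{- \omega}}{2}

Case ω < 0 (upper half-plane, counterclockwise contour ⇒ F(ω) = +2πi·ΣRes):
  Res_{z = i} g(z) = - \frac{5 \omega e^{\omega}}{4} (pole of order 2)
  F(ω) = 2πi·ΣRes = - \frac{5 i \pi \omega e^{\omega}}{2}

Both cases combine into a single formula in |ω|:

F(ω) = - \frac{5 i \pi \omega e^{- \left|{\omega}\right|}}{2}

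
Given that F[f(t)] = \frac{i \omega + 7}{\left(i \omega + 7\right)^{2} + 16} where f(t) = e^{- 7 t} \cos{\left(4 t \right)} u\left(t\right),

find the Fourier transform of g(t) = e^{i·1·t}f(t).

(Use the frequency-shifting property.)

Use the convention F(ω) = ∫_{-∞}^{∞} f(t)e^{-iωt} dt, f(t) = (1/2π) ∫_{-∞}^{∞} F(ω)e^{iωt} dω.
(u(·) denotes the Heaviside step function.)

F[g](ω) = \frac{i \left(\omega - 1\right) + 7}{\left(i \left(\omega - 1\right) + 7\right)^{2} + 16}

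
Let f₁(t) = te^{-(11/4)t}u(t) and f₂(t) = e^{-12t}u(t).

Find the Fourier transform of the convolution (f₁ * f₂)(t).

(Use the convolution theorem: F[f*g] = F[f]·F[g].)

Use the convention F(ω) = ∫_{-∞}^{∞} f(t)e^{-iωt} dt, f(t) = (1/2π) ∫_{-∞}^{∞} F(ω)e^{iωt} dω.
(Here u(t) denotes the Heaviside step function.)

F[f₁*f₂](ω) = \frac{16}{\left(i \omega + 12\right) \left(4 i \omega + 11\right)^{2}}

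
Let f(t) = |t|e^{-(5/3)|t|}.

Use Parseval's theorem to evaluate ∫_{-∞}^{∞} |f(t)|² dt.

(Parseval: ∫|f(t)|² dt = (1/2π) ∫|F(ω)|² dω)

∫|f(t)|² dt = \frac{27}{250}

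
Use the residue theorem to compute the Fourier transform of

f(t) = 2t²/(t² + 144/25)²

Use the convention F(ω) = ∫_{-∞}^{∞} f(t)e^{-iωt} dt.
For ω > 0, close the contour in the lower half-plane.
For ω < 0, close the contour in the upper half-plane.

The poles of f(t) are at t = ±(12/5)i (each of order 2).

Let g(z) = f(z)e^{-iωz}; for large |z| the factor e^{-iωz} decays in the lower half-plane when ω > 0 and in the upper half-plane when ω < 0.

Case ω > 0 (lower half-plane, clockwise contour ⇒ F(ω) = -2πi·ΣRes):
  Res_{z = - \frac{12 i}{5}} g(z) = \frac{i \left(5 - 12 \omega\right) e^{- \frac{12 \omega}{5}}}{24} (pole of order 2)
  F(ω) = -2πi·ΣRes = \frac{\pi \left(5 - 12 \omega\right) e^{- \frac{12 \omega}{5}}}{12}

Case ω < 0 (upper half-plane, counterclockwise contour ⇒ F(ω) = +2πi·ΣRes):
  Res_{z = \frac{12 i}{5}} g(z) = \frac{i \left(- 12 \omega - 5\right) e^{\frac{12 \omega}{5}}}{24} (pole of order 2)
  F(ω) = 2πi·ΣRes = \frac{\pi \left(12 \omega + 5\right) e^{\frac{12 \omega}{5}}}{12}

Both cases combine into a single formula in |ω|:

F(ω) = \frac{\pi \left(5 - 12 \left|{\omega}\right|\right) e^{- \frac{12 \left|{\omega}\right|}{5}}}{12}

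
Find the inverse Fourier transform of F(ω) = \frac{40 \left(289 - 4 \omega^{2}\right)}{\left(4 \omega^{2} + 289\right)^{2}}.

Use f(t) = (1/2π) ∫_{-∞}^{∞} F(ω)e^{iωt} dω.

f(t) = 5 e^{- \frac{17 \left|{t}\right|}{2}} \left|{t}\right|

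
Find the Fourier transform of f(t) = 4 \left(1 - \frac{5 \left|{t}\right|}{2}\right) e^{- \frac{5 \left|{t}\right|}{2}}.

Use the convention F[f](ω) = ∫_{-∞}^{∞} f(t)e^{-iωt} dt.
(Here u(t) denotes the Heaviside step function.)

F(ω) = \frac{640 \omega^{2}}{\left(4 \omega^{2} + 25\right)^{2}}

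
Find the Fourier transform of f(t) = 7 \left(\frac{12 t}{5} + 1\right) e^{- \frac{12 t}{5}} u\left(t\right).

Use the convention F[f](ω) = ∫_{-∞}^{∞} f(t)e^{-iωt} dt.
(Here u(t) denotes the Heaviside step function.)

F(ω) = \frac{35 \left(- 5 i \omega - 24\right)}{25 \omega^{2} - 120 i \omega - 144}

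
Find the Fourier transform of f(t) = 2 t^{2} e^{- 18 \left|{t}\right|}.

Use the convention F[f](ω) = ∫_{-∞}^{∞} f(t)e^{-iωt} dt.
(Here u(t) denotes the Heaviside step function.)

F(ω) = \frac{432 \left(108 - \omega^{2}\right)}{\left(\omega^{2} + 324\right)^{3}}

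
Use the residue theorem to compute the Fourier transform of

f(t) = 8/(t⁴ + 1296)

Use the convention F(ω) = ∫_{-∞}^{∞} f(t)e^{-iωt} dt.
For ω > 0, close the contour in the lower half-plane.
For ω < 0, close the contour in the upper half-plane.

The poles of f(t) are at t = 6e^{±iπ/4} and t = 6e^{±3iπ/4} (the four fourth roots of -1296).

Let g(z) = f(z)e^{-iωz}; for large |z| the factor e^{-iωz} decays in the lower half-plane when ω > 0 and in the upper half-plane when ω < 0.

Case ω > 0 (lower half-plane, clockwise contour ⇒ F(ω) = -2πi·ΣRes):
  Res_{z = - 3 \sqrt{2} - 3 \sqrt{2} i} g(z) = \frac{\sqrt{2} i \left(1 - i\right) e^{3 \sqrt{2} \omega \left(-1 + i\right)}}{216}
  Res_{z = 3 \sqrt{2} - 3 \sqrt{2} i} g(z) = \frac{\sqrt{2} i \left(1 + i\right) e^{- 3 \sqrt{2} \omega \left(1 + i\right)}}{216}
  F(ω) = -2πi·ΣRes = \frac{\sqrt{2} \pi \left(1 - i\right) \left(e^{6 \sqrt{2} i \omega} + i\right) e^{- 3 \sqrt{2} \omega \left(1 + i\right)}}{108} = \frac{\pi e^{- 3 \sqrt{2} \omega} \sin{\left(3 \sqrt{2} \omega + \frac{\pi}{4} \right)}}{27}

Case ω < 0 (upper half-plane, counterclockwise contour ⇒ F(ω) = +2πi·ΣRes):
  Res_{z = 3 \sqrt{2} + 3 \sqrt{2} i} g(z) = \frac{\sqrt{2} i \left(-1 + i\right) e^{3 \sqrt{2} \omega \left(1 - i\right)}}{216}
  Res_{z = - 3 \sqrt{2} + 3 \sqrt{2} i} g(z) = \frac{\sqrt{2} \left(1 - i\right) e^{3 \sqrt{2} \omega \left(1 + i\right)}}{216}
  F(ω) = 2πi·ΣRes = - \frac{\sqrt{2} i \pi \left(i \left(1 - i\right) e^{3 \sqrt{2} \omega \left(1 - i\right)} - \left(1 - i\right) e^{3 \sqrt{2} \omega \left(1 + i\right)}\right)}{108} = \frac{\pi e^{3 \sqrt{2} \omega} \cos{\left(3 \sqrt{2} \omega + \frac{\pi}{4} \right)}}{27}

Both cases combine into a single formula in |ω|:

F(ω) = \frac{\pi e^{- 3 \sqrt{2} \left|{\omega}\right|} \sin{\left(3 \sqrt{2} \left|{\omega}\right| + \frac{\pi}{4} \right)}}{27}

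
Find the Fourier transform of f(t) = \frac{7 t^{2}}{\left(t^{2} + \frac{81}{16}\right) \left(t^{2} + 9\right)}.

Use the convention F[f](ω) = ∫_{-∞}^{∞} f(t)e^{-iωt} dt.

F(ω) = \frac{16 \pi e^{- 3 \left|{\omega}\right|}}{3} - 4 \pi e^{- \frac{9 \left|{\omega}\right|}{4}}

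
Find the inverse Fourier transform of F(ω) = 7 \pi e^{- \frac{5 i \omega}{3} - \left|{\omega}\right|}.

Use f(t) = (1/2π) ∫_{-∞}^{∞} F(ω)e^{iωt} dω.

f(t) = \frac{7}{\left(t - \frac{5}{3}\right)^{2} + 1}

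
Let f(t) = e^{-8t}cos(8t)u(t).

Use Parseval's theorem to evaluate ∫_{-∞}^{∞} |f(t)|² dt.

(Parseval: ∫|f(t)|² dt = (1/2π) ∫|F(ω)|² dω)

∫|f(t)|² dt = \frac{3}{64}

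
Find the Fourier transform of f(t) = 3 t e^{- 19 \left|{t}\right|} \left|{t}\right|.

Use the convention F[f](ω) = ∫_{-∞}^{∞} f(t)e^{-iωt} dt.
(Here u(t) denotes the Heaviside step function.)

F(ω) = \frac{12 i \omega \left(\omega^{2} - 1083\right)}{\left(\omega^{2} + 361\right)^{3}}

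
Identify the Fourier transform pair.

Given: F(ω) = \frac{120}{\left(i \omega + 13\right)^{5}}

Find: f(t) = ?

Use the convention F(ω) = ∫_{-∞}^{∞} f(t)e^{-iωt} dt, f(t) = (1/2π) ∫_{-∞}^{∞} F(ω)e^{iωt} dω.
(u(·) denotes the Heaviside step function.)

f(t) = 5 t^{4} e^{- 13 t} u\left(t\right)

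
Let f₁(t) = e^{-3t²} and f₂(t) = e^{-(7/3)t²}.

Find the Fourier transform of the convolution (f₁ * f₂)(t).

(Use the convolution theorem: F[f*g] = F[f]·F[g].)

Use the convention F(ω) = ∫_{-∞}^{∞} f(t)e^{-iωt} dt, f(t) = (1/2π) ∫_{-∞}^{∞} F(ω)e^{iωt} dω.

F[f₁*f₂](ω) = \frac{\sqrt{7} \pi e^{- \frac{4 \omega^{2}}{21}}}{7}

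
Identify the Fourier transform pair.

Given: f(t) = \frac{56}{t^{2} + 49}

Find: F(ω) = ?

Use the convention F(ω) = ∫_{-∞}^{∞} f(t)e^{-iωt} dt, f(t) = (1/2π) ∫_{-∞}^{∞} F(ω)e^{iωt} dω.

F(ω) = 8 \pi e^{- 7 \left|{\omega}\right|}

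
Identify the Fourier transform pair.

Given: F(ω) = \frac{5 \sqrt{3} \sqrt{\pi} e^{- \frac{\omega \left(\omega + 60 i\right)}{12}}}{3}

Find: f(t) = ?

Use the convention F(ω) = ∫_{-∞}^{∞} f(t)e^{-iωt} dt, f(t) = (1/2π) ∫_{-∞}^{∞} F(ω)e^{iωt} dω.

f(t) = 5 e^{- 3 \left(t - 5\right)^{2}}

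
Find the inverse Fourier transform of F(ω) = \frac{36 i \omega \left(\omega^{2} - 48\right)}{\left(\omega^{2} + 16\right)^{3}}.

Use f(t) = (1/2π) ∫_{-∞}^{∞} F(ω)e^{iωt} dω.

f(t) = 9 t e^{- 4 \left|{t}\right|} \left|{t}\right|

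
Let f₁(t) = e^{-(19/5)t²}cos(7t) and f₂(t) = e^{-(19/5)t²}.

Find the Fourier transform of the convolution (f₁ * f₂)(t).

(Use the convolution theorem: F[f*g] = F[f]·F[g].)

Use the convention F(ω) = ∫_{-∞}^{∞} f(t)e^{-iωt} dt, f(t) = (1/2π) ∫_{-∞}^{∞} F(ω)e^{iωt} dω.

F[f₁*f₂](ω) = \frac{5 \pi \left(e^{\frac{35 \omega}{19}} + 1\right) e^{- \frac{5 \omega^{2}}{38} - \frac{35 \omega}{38} - \frac{245}{76}}}{38}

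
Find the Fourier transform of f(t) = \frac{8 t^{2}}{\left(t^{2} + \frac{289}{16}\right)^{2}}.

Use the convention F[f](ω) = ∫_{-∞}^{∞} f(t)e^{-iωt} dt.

F(ω) = \frac{4 \pi \left(4 - 17 \left|{\omega}\right|\right) e^{- \frac{17 \left|{\omega}\right|}{4}}}{17}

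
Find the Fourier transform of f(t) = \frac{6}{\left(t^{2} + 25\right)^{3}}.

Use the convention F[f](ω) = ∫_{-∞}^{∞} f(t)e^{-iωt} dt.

F(ω) = \frac{3 \pi \left(25 \omega^{2} + 15 \left|{\omega}\right| + 3\right) e^{- 5 \left|{\omega}\right|}}{12500}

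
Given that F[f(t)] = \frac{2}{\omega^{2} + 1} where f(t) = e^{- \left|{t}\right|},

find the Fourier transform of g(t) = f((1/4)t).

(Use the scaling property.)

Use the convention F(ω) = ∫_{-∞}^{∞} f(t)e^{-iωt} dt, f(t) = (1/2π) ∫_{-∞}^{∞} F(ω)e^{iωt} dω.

F[g](ω) = \frac{8}{16 \omega^{2} + 1}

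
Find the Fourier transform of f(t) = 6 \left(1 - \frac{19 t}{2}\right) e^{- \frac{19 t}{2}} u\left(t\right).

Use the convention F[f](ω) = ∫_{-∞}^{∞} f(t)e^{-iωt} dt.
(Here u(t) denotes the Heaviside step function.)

F(ω) = \frac{24 i \omega}{- 4 \omega^{2} + 76 i \omega + 361}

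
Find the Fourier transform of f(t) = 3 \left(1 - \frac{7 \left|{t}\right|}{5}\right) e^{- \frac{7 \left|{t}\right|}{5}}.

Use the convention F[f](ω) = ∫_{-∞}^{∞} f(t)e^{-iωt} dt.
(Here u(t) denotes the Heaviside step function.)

F(ω) = \frac{10500 \omega^{2}}{\left(25 \omega^{2} + 49\right)^{2}}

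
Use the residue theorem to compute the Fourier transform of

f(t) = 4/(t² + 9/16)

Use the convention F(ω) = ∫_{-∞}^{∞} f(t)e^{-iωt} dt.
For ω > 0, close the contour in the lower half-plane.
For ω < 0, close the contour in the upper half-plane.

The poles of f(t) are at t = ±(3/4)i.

Let g(z) = f(z)e^{-iωz}; for large |z| the factor e^{-iωz} decays in the lower half-plane when ω > 0 and in the upper half-plane when ω < 0.

Case ω > 0 (lower half-plane, clockwise contour ⇒ F(ω) = -2πi·ΣRes):
  Res_{z = - \frac{3 i}{4}} g(z) = \frac{8 i e^{- \frac{3 \omega}{4}}}{3}
  F(ω) = -2πi·ΣRes = \frac{16 \pi e^{- \frac{3 \omega}{4}}}{3}

Case ω < 0 (upper half-plane, counterclockwise contour ⇒ F(ω) = +2πi·ΣRes):
  Res_{z = \frac{3 i}{4}} g(z) = - \frac{8 i e^{\frac{3 \omega}{4}}}{3}
  F(ω) = 2πi·ΣRes = \frac{16 \pi e^{\frac{3 \omega}{4}}}{3}

Both cases combine into a single formula in |ω|:

F(ω) = \frac{16 \pi e^{- \frac{3 \left|{\omega}\right|}{4}}}{3}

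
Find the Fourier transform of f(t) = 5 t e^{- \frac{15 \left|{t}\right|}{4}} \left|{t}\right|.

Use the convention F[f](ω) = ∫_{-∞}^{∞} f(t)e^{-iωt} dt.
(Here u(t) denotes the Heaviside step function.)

F(ω) = \frac{5120 i \omega \left(16 \omega^{2} - 675\right)}{\left(16 \omega^{2} + 225\right)^{3}}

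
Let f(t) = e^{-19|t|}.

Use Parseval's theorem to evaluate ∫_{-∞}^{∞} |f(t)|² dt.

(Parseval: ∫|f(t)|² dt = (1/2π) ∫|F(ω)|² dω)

∫|f(t)|² dt = \frac{1}{19}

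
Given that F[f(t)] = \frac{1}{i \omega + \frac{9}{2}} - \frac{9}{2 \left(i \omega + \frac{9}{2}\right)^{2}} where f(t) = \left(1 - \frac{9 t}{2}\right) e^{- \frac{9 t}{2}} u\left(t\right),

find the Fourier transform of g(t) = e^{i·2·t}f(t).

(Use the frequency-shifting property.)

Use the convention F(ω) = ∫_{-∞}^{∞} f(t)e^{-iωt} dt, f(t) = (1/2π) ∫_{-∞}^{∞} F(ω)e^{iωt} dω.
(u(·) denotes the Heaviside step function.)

F[g](ω) = \frac{4 i \left(2 - \omega\right)}{4 \omega^{2} - 4 \omega \left(4 + 9 i\right) - 65 + 72 i}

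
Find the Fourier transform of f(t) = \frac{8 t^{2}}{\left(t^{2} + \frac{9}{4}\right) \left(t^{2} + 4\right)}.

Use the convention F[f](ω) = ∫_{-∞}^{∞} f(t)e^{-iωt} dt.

F(ω) = \frac{64 \pi e^{- 2 \left|{\omega}\right|}}{7} - \frac{48 \pi e^{- \frac{3 \left|{\omega}\right|}{2}}}{7}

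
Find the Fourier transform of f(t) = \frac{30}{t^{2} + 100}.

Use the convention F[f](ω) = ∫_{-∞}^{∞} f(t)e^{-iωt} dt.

F(ω) = 3 \pi e^{- 10 \left|{\omega}\right|}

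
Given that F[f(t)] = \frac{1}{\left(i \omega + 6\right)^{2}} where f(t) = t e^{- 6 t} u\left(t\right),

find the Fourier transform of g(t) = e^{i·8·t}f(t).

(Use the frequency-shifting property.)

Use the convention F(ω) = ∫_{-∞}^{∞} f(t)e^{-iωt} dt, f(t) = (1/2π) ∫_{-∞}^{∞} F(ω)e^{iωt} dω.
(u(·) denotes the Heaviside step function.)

F[g](ω) = \frac{1}{\left(i \left(\omega - 8\right) + 6\right)^{2}}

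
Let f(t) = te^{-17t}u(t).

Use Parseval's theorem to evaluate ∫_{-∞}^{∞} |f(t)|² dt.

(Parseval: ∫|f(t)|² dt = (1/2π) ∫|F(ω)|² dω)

∫|f(t)|² dt = \frac{1}{19652}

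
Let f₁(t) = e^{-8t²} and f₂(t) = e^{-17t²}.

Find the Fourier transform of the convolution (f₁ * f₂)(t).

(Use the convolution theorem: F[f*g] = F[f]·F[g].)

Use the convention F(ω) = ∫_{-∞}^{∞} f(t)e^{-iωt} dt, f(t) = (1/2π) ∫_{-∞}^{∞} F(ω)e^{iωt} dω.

F[f₁*f₂](ω) = \frac{\sqrt{34} \pi e^{- \frac{25 \omega^{2}}{544}}}{68}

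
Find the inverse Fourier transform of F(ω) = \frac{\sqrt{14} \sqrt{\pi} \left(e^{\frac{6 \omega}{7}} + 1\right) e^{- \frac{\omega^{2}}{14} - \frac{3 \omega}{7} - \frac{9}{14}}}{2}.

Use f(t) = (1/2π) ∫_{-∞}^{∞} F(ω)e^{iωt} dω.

f(t) = 7 e^{- \frac{7 t^{2}}{2}} \cos{\left(3 t \right)}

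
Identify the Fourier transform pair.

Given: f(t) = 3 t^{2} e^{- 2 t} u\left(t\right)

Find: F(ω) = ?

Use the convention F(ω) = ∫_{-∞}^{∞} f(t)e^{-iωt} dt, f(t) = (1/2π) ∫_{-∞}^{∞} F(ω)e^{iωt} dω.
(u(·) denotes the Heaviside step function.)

F(ω) = \frac{6}{\left(i \omega + 2\right)^{3}}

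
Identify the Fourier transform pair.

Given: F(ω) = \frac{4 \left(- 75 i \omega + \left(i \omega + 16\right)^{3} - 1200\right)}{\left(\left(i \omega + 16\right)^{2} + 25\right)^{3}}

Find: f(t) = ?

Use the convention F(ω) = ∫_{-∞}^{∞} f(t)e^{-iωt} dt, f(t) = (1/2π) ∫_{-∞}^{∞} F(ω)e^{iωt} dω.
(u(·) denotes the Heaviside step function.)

f(t) = 2 t^{2} e^{- 16 t} \cos{\left(5 t \right)} u\left(t\right)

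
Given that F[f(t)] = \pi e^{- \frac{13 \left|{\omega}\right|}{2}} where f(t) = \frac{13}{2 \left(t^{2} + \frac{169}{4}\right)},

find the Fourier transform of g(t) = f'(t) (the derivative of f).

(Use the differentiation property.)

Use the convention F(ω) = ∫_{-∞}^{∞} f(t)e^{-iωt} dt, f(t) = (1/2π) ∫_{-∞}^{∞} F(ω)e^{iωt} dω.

F[g](ω) = i \pi \omega e^{- \frac{13 \left|{\omega}\right|}{2}}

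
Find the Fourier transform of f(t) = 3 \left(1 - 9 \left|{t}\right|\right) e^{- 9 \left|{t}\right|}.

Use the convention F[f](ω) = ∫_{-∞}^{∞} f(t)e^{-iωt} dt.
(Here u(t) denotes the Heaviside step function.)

F(ω) = \frac{108 \omega^{2}}{\left(\omega^{2} + 81\right)^{2}}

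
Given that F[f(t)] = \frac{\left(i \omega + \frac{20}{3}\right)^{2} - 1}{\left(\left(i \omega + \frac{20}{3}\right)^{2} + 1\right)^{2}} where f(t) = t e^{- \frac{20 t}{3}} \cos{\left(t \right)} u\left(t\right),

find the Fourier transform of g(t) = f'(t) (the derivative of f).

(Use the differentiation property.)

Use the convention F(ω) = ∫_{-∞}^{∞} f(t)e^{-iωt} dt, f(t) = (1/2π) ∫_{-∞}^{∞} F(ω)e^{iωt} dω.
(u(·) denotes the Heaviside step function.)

F[g](ω) = \frac{9 i \omega \left(\left(3 i \omega + 20\right)^{2} - 9\right)}{\left(\left(3 i \omega + 20\right)^{2} + 9\right)^{2}}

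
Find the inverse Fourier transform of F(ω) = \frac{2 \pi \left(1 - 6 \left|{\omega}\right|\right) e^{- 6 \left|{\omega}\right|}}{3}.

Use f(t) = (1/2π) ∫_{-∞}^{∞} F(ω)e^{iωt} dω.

f(t) = \frac{8 t^{2}}{\left(t^{2} + 36\right)^{2}}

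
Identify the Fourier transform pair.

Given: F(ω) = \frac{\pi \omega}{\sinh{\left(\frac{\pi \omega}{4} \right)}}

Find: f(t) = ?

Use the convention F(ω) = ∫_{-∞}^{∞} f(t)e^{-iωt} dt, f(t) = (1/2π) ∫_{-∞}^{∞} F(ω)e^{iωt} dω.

f(t) = \frac{4}{\cosh^{2}{\left(2 t \right)}}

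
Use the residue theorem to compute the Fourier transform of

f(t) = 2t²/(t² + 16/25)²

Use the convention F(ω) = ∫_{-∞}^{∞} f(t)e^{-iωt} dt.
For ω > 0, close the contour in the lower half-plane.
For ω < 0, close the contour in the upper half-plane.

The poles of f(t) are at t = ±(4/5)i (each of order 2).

Let g(z) = f(z)e^{-iωz}; for large |z| the factor e^{-iωz} decays in the lower half-plane when ω > 0 and in the upper half-plane when ω < 0.

Case ω > 0 (lower half-plane, clockwise contour ⇒ F(ω) = -2πi·ΣRes):
  Res_{z = - \frac{4 i}{5}} g(z) = \frac{i \left(5 - 4 \omega\right) e^{- \frac{4 \omega}{5}}}{8} (pole of order 2)
  F(ω) = -2πi·ΣRes = \frac{\pi \left(5 - 4 \omega\right) e^{- \frac{4 \omega}{5}}}{4}

Case ω < 0 (upper half-plane, counterclockwise contour ⇒ F(ω) = +2πi·ΣRes):
  Res_{z = \frac{4 i}{5}} g(z) = \frac{i \left(- 4 \omega - 5\right) e^{\frac{4 \omega}{5}}}{8} (pole of order 2)
  F(ω) = 2πi·ΣRes = \frac{\pi \left(4 \omega + 5\right) e^{\frac{4 \omega}{5}}}{4}

Both cases combine into a single formula in |ω|:

F(ω) = \frac{\pi \left(5 - 4 \left|{\omega}\right|\right) e^{- \frac{4 \left|{\omega}\right|}{5}}}{4}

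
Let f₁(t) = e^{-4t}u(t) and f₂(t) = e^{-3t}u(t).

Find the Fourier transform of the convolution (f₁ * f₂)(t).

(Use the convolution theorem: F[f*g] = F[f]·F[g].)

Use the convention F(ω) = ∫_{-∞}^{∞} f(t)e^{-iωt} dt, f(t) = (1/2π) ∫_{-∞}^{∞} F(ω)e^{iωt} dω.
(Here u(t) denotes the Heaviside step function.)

F[f₁*f₂](ω) = \frac{1}{\left(i \omega + 3\right) \left(i \omega + 4\right)}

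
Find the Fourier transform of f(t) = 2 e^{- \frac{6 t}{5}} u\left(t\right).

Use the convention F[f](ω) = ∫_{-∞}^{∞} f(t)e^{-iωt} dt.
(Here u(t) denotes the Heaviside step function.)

F(ω) = \frac{10}{5 i \omega + 6}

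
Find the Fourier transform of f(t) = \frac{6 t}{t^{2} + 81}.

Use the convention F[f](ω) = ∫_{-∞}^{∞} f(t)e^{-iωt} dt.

F(ω) = - 6 i \pi e^{- 9 \left|{\omega}\right|} \operatorname{sign}{\left(\omega \right)}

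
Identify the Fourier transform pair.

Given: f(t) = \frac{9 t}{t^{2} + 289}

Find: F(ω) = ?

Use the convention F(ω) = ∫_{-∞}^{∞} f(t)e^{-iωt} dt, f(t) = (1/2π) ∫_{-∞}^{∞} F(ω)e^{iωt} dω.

F(ω) = - 9 i \pi e^{- 17 \left|{\omega}\right|} \operatorname{sign}{\left(\omega \right)}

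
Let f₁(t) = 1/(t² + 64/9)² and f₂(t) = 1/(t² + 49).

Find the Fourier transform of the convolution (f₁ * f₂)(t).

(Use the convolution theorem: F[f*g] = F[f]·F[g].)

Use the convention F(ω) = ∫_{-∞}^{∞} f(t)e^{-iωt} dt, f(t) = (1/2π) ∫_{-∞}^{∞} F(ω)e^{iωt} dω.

F[f₁*f₂](ω) = \frac{9 \pi^{2} \left(8 \left|{\omega}\right| + 3\right) e^{- \frac{29 \left|{\omega}\right|}{3}}}{7168}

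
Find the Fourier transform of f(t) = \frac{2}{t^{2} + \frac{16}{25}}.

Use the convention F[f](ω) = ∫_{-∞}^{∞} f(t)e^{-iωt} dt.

F(ω) = \frac{5 \pi e^{- \frac{4 \left|{\omega}\right|}{5}}}{2}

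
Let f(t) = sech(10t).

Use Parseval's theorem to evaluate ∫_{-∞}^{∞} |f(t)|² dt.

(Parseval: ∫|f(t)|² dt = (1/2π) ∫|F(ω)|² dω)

∫|f(t)|² dt = \frac{1}{5}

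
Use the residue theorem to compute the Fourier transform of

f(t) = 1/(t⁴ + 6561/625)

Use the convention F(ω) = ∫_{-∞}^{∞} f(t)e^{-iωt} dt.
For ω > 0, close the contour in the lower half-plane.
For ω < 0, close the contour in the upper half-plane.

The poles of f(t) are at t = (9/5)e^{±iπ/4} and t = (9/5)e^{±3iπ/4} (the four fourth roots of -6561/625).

Let g(z) = f(z)e^{-iωz}; for large |z| the factor e^{-iωz} decays in the lower half-plane when ω > 0 and in the upper half-plane when ω < 0.

Case ω > 0 (lower half-plane, clockwise contour ⇒ F(ω) = -2πi·ΣRes):
  Res_{z = - \frac{9 \sqrt{2}}{10} - \frac{9 \sqrt{2} i}{10}} g(z) = \frac{125 \sqrt{2} i \left(1 - i\right) e^{\frac{9 \sqrt{2} \omega \left(-1 + i\right)}{10}}}{5832}
  Res_{z = \frac{9 \sqrt{2}}{10} - \frac{9 \sqrt{2} i}{10}} g(z) = \frac{125 \sqrt{2} i \left(1 + i\right) e^{- \frac{9 \sqrt{2} \omega \left(1 + i\right)}{10}}}{5832}
  F(ω) = -2πi·ΣRes = \frac{125 \sqrt{2} \pi \left(1 - i\right) \left(e^{\frac{9 \sqrt{2} i \omega}{5}} + i\right) e^{- \frac{9 \sqrt{2} \omega \left(1 + i\right)}{10}}}{2916} = \frac{125 \pi e^{- \frac{9 \sqrt{2} \omega}{10}} \sin{\left(\frac{9 \sqrt{2} \omega}{10} + \frac{\pi}{4} \right)}}{729}

Case ω < 0 (upper half-plane, counterclockwise contour ⇒ F(ω) = +2πi·ΣRes):
  Res_{z = \frac{9 \sqrt{2}}{10} + \frac{9 \sqrt{2} i}{10}} g(z) = \frac{125 \sqrt{2} i \left(-1 + i\right) e^{\frac{9 \sqrt{2} \omega \left(1 - i\right)}{10}}}{5832}
  Res_{z = - \frac{9 \sqrt{2}}{10} + \frac{9 \sqrt{2} i}{10}} g(z) = \frac{125 \sqrt{2} \left(1 - i\right) e^{\frac{9 \sqrt{2} \omega \left(1 + i\right)}{10}}}{5832}
  F(ω) = 2πi·ΣRes = - \frac{125 \sqrt{2} i \pi \left(i \left(1 - i\right) e^{\frac{9 \sqrt{2} \omega \left(1 - i\right)}{10}} - \left(1 - i\right) e^{\frac{9 \sqrt{2} \omega \left(1 + i\right)}{10}}\right)}{2916} = \frac{125 \pi e^{\frac{9 \sqrt{2} \omega}{10}} \cos{\left(\frac{9 \sqrt{2} \omega}{10} + \frac{\pi}{4} \right)}}{729}

Both cases combine into a single formula in |ω|:

F(ω) = \frac{125 \pi e^{- \frac{9 \sqrt{2} \left|{\omega}\right|}{10}} \sin{\left(\frac{9 \sqrt{2} \left|{\omega}\right|}{10} + \frac{\pi}{4} \right)}}{729}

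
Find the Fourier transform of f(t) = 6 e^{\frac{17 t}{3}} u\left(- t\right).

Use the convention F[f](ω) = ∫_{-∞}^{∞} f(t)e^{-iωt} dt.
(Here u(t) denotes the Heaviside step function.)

F(ω) = - \frac{18}{3 i \omega - 17}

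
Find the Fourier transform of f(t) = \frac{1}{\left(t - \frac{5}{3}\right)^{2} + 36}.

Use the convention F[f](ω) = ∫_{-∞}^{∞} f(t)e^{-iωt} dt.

F(ω) = \frac{\pi e^{- \frac{5 i \omega}{3} - 6 \left|{\omega}\right|}}{6}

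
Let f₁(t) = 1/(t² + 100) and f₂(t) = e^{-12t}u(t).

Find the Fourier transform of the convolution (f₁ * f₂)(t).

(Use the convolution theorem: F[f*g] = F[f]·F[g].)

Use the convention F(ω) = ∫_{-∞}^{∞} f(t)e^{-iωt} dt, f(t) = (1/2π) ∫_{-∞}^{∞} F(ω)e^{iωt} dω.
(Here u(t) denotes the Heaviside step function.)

F[f₁*f₂](ω) = \frac{\pi e^{- 10 \left|{\omega}\right|}}{10 \left(i \omega + 12\right)}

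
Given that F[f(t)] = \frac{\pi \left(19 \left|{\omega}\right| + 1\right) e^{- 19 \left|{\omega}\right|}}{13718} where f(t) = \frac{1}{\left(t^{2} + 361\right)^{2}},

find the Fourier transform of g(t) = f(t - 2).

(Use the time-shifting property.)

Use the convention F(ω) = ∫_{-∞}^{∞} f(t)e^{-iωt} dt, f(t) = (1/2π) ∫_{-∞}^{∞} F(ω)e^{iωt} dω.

F[g](ω) = \frac{\pi \left(19 \left|{\omega}\right| + 1\right) e^{- 2 i \omega - 19 \left|{\omega}\right|}}{13718}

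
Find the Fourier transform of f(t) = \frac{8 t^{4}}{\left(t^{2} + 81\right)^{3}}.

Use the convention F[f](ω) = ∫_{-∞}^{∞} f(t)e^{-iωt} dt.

F(ω) = \frac{\pi \left(27 \omega^{2} - 15 \left|{\omega}\right| + 1\right) e^{- 9 \left|{\omega}\right|}}{3}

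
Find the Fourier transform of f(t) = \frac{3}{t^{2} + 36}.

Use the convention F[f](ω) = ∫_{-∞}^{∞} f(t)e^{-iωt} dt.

F(ω) = \frac{\pi e^{- 6 \left|{\omega}\right|}}{2}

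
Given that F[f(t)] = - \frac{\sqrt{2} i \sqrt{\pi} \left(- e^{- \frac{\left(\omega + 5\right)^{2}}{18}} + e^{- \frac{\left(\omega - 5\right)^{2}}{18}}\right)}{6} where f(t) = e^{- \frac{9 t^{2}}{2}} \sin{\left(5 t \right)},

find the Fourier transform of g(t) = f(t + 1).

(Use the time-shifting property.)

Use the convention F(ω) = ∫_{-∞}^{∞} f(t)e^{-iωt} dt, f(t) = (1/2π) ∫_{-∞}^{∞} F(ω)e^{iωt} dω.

F[g](ω) = \frac{\sqrt{2} i \sqrt{\pi} \left(1 - e^{\frac{10 \omega}{9}}\right) e^{- \frac{\omega^{2}}{18} - \frac{5 \omega}{9} + i \omega - \frac{25}{18}}}{6}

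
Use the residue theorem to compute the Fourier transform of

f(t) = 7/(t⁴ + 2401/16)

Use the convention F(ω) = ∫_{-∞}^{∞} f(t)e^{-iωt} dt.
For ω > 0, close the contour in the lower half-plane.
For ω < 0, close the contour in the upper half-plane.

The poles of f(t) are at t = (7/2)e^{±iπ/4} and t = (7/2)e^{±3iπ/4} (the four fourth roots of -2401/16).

Let g(z) = f(z)e^{-iωz}; for large |z| the factor e^{-iωz} decays in the lower half-plane when ω > 0 and in the upper half-plane when ω < 0.

Case ω > 0 (lower half-plane, clockwise contour ⇒ F(ω) = -2πi·ΣRes):
  Res_{z = - \frac{7 \sqrt{2}}{4} - \frac{7 \sqrt{2} i}{4}} g(z) = \frac{\sqrt{2} \left(1 + i\right) e^{\frac{7 \sqrt{2} \omega \left(-1 + i\right)}{4}}}{49}
  Res_{z = \frac{7 \sqrt{2}}{4} - \frac{7 \sqrt{2} i}{4}} g(z) = \frac{\sqrt{2} \left(-1 + i\right) e^{- \frac{7 \sqrt{2} \omega \left(1 + i\right)}{4}}}{49}
  F(ω) = -2πi·ΣRes = \frac{2 \sqrt{2} \pi \left(\left(1 - i\right) e^{\frac{7 \sqrt{2} i \omega}{2}} + 1 + i\right) e^{- \frac{7 \sqrt{2} \omega \left(1 + i\right)}{4}}}{49} = \frac{8 \pi e^{- \frac{7 \sqrt{2} \omega}{4}} \sin{\left(\frac{7 \sqrt{2} \omega}{4} + \frac{\pi}{4} \right)}}{49}

Case ω < 0 (upper half-plane, counterclockwise contour ⇒ F(ω) = +2πi·ΣRes):
  Res_{z = \frac{7 \sqrt{2}}{4} + \frac{7 \sqrt{2} i}{4}} g(z) = - \frac{\sqrt{2} \left(1 + i\right) e^{\frac{7 \sqrt{2} \omega \left(1 - i\right)}{4}}}{49}
  Res_{z = - \frac{7 \sqrt{2}}{4} + \frac{7 \sqrt{2} i}{4}} g(z) = \frac{\sqrt{2} \left(1 - i\right) e^{\frac{7 \sqrt{2} \omega \left(1 + i\right)}{4}}}{49}
  F(ω) = 2πi·ΣRes = - \frac{2 \sqrt{2} i \pi \left(\left(1 + i\right) e^{\frac{7 \sqrt{2} \omega \left(1 - i\right)}{4}} - \left(1 - i\right) e^{\frac{7 \sqrt{2} \omega \left(1 + i\right)}{4}}\right)}{49} = \frac{8 \pi e^{\frac{7 \sqrt{2} \omega}{4}} \cos{\left(\frac{7 \sqrt{2} \omega}{4} + \frac{\pi}{4} \right)}}{49}

Both cases combine into a single formula in |ω|:

F(ω) = \frac{8 \pi e^{- \frac{7 \sqrt{2} \left|{\omega}\right|}{4}} \sin{\left(\frac{7 \sqrt{2} \left|{\omega}\right|}{4} + \frac{\pi}{4} \right)}}{49}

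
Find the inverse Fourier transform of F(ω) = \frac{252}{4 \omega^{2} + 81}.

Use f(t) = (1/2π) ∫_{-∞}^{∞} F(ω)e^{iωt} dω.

f(t) = 7 e^{- \frac{9 \left|{t}\right|}{2}}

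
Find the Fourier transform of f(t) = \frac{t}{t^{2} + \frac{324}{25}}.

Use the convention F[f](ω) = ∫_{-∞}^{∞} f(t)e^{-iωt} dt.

F(ω) = - i \pi e^{- \frac{18 \left|{\omega}\right|}{5}} \operatorname{sign}{\left(\omega \right)}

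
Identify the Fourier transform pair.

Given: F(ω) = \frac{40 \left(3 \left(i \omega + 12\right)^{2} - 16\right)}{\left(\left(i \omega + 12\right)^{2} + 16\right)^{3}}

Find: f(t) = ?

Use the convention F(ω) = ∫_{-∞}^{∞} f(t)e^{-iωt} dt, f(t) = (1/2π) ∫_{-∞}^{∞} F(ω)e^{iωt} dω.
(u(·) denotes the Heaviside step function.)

f(t) = 5 t^{2} e^{- 12 t} \sin{\left(4 t \right)} u\left(t\right)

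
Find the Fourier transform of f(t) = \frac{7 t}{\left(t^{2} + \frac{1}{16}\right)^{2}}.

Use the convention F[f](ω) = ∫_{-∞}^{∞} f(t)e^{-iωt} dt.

F(ω) = - 14 i \pi \omega e^{- \frac{\left|{\omega}\right|}{4}}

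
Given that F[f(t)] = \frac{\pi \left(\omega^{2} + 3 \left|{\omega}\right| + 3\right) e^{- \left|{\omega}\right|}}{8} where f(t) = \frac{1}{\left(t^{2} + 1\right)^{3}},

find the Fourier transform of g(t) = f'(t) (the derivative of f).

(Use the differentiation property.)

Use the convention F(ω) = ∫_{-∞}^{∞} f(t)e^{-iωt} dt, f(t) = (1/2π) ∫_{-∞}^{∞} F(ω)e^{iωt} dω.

F[g](ω) = \frac{i \pi \omega \left(\omega^{2} + 3 \left|{\omega}\right| + 3\right) e^{- \left|{\omega}\right|}}{8}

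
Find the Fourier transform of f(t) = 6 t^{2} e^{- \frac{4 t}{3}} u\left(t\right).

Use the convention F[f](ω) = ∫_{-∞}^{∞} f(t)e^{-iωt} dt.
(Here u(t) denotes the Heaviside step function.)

F(ω) = \frac{324}{\left(3 i \omega + 4\right)^{3}}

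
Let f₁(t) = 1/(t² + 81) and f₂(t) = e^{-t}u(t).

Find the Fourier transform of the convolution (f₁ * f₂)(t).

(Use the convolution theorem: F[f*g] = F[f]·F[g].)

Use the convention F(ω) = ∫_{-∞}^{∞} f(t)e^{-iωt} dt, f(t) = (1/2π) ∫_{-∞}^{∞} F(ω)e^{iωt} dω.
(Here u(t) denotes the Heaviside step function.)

F[f₁*f₂](ω) = \frac{\pi e^{- 9 \left|{\omega}\right|}}{9 \left(i \omega + 1\right)}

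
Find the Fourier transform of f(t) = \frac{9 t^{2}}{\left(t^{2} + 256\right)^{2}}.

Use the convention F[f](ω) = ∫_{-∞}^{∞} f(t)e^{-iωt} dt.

F(ω) = \frac{9 \pi \left(1 - 16 \left|{\omega}\right|\right) e^{- 16 \left|{\omega}\right|}}{32}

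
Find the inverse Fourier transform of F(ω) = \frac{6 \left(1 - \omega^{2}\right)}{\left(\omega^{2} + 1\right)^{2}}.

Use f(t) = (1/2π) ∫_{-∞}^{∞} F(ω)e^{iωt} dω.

f(t) = 3 e^{- \left|{t}\right|} \left|{t}\right|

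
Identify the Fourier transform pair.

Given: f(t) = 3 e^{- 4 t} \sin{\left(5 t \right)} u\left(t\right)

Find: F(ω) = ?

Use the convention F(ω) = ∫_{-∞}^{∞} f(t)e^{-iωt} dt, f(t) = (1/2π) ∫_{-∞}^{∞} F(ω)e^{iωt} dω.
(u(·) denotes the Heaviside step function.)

F(ω) = \frac{15}{\left(i \omega + 4\right)^{2} + 25}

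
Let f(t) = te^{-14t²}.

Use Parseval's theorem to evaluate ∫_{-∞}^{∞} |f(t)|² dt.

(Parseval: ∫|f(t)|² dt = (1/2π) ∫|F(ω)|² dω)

∫|f(t)|² dt = \frac{\sqrt{7} \sqrt{\pi}}{784}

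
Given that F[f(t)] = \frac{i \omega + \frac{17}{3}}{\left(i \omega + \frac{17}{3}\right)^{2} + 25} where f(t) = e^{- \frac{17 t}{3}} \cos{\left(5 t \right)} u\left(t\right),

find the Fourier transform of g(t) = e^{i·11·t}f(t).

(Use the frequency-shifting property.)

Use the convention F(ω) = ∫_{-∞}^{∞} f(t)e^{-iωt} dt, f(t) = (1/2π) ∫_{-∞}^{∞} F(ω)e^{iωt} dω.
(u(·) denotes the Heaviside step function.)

F[g](ω) = \frac{3 \left(3 i \left(\omega - 11\right) + 17\right)}{\left(3 i \left(\omega - 11\right) + 17\right)^{2} + 225}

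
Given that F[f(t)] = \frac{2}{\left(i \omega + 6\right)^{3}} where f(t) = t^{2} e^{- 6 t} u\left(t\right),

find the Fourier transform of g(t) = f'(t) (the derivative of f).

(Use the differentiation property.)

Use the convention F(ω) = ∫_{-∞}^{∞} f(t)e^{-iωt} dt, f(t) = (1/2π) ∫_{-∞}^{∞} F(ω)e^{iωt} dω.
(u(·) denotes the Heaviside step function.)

F[g](ω) = \frac{2 i \omega}{\left(i \omega + 6\right)^{3}}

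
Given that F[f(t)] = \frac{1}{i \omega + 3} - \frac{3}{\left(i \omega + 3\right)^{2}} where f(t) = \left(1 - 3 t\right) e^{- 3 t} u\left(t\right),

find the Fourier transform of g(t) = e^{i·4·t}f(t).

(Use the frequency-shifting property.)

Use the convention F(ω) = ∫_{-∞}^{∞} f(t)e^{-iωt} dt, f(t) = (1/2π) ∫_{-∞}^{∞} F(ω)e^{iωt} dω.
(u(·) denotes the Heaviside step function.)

F[g](ω) = \frac{i \left(4 - \omega\right)}{\omega^{2} - 2 \omega \left(4 + 3 i\right) + 7 + 24 i}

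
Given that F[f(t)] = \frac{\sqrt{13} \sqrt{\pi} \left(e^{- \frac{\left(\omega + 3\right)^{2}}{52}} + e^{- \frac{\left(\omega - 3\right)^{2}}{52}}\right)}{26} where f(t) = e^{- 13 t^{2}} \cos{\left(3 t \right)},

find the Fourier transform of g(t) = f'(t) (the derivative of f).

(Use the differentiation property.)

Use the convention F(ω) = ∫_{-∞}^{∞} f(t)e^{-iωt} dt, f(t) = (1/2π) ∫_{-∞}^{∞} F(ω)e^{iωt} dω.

F[g](ω) = \frac{\sqrt{13} i \sqrt{\pi} \omega \left(e^{\frac{3 \omega}{13}} + 1\right) e^{- \frac{\omega^{2}}{52} - \frac{3 \omega}{26} - \frac{9}{52}}}{26}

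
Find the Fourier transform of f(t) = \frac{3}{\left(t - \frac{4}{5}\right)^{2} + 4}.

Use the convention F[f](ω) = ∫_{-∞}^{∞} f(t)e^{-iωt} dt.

F(ω) = \frac{3 \pi e^{- \frac{4 i \omega}{5} - 2 \left|{\omega}\right|}}{2}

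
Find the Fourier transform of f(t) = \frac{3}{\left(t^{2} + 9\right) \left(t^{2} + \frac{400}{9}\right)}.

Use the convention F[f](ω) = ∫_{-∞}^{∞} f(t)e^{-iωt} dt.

F(ω) = \frac{9 \pi e^{- 3 \left|{\omega}\right|}}{319} - \frac{81 \pi e^{- \frac{20 \left|{\omega}\right|}{3}}}{6380}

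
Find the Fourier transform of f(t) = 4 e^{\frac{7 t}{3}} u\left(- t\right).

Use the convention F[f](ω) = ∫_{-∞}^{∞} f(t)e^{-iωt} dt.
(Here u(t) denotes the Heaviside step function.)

F(ω) = - \frac{12}{3 i \omega - 7}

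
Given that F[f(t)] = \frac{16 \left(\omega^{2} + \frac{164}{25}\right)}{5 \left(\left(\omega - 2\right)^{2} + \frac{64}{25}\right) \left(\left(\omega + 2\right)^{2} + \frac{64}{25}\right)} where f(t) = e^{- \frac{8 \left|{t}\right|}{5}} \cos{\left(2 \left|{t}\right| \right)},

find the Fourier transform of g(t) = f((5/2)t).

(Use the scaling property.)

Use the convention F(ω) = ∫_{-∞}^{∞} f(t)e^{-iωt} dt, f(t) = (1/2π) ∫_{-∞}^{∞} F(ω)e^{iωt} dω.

F[g](ω) = \frac{8 \left(\omega^{2} + 41\right)}{\omega^{4} - 18 \omega^{2} + 1681}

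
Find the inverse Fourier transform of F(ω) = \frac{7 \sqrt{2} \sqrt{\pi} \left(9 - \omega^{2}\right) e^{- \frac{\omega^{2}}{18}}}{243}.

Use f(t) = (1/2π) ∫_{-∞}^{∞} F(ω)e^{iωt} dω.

f(t) = 7 t^{2} e^{- \frac{9 t^{2}}{2}}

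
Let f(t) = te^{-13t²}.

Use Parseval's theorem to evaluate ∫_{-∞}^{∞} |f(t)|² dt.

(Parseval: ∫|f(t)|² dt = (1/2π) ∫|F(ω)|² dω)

∫|f(t)|² dt = \frac{\sqrt{26} \sqrt{\pi}}{1352}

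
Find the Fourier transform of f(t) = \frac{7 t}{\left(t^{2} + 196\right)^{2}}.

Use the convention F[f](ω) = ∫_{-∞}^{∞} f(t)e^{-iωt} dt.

F(ω) = - \frac{i \pi \omega e^{- 14 \left|{\omega}\right|}}{4}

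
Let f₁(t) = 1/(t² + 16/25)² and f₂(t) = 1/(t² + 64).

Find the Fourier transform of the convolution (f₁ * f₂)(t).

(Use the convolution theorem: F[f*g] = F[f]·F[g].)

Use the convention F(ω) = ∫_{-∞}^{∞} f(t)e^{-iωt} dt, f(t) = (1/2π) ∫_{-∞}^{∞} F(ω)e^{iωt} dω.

F[f₁*f₂](ω) = \frac{25 \pi^{2} \left(4 \left|{\omega}\right| + 5\right) e^{- \frac{44 \left|{\omega}\right|}{5}}}{1024}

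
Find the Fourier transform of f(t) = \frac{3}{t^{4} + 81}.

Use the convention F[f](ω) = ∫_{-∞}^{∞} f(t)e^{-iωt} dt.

F(ω) = \frac{\pi e^{- \frac{3 \sqrt{2} \left|{\omega}\right|}{2}} \sin{\left(\frac{3 \sqrt{2} \left|{\omega}\right|}{2} + \frac{\pi}{4} \right)}}{9}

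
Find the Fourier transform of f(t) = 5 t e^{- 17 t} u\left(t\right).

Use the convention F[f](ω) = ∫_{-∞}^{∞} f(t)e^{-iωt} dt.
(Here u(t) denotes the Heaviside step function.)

F(ω) = \frac{5}{\left(i \omega + 17\right)^{2}}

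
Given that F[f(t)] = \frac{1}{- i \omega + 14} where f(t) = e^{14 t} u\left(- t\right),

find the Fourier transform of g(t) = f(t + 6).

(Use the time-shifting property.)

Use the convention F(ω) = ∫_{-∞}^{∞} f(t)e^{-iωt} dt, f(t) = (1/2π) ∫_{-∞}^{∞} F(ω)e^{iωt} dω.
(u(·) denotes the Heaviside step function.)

F[g](ω) = - \frac{e^{6 i \omega}}{i \omega - 14}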